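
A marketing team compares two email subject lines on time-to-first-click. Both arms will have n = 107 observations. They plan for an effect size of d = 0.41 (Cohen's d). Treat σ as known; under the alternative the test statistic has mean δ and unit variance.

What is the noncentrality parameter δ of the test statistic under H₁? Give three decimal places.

δ = d·√(n/2) = 0.41 × √(107/2) = 2.9989

δ ≈ 2.999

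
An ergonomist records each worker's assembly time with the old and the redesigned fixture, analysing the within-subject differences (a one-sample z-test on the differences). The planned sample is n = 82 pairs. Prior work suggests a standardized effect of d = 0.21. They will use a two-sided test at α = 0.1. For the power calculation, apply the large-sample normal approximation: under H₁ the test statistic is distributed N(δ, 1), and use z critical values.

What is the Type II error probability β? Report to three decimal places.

β ≈ 0.398

Noncentrality parameter: δ = d·√n = 0.21 × √82 = 1.9016
Critical value for a two-sided test at α = 0.1: z_{α/2} = 1.645.
Power = Φ(δ − 1.645) + Φ(−δ − 1.645) = Φ(0.257) + Φ(-3.546) = 0.6013 + 0.0002 = 0.6015.
Type II error: β = 1 − power = 1 − 0.6015 = 0.3985.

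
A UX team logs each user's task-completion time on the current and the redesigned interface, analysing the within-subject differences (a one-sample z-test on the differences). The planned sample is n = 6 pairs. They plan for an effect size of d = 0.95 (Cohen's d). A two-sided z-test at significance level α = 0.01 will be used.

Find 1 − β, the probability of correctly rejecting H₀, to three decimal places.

Power ≈ 0.402

Noncentrality parameter: δ = d·√n = 0.95 × √6 = 2.3270
Critical value for a two-sided test at α = 0.01: z_{α/2} = 2.576.
Power = Φ(δ − 2.576) + Φ(−δ − 2.576) = Φ(-0.249) + Φ(-4.903) = 0.4018 + 0.0000 = 0.4018.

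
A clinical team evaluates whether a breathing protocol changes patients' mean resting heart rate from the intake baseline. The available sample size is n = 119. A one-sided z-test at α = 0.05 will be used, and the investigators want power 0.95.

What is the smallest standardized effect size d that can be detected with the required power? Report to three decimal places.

d ≈ 0.302

Need Φ(δ − 1.645) = 0.95, so δ = 1.645 + 1.645 = 3.290.
δ = d·√n ⇒ d = δ/√n = 3.290/√119 = 0.3016.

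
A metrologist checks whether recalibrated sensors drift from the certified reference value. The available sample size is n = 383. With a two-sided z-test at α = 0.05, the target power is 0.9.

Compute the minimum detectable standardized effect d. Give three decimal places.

d ≈ 0.166

Required noncentrality: δ = z_{0.025} + z_{0.10} = 1.960 + 1.282 = 3.242.
(The second rejection-region term Φ(−δ − z_{α/2}) is negligible and dropped.)
δ = d·√n ⇒ d = δ/√n = 3.242/√383 = 0.1656.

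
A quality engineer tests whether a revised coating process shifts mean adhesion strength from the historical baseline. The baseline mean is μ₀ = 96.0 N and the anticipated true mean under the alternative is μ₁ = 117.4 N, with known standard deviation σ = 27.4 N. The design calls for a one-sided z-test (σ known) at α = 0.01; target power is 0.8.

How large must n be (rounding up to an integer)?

n = 17

Standardized effect: d = |μ₁ − μ₀| / σ = |117.4 − 96.0| / 27.4 = 0.7810
For power 0.8 need Φ(δ − z_{0.01}) = 0.8, so δ = z_{0.01} + z_{0.20} = 2.326 + 0.842 = 3.168.
δ = d·√n ⇒ n = (δ/d)² = (3.168 / 0.7810)² = 16.45.
Round up to the next whole unit.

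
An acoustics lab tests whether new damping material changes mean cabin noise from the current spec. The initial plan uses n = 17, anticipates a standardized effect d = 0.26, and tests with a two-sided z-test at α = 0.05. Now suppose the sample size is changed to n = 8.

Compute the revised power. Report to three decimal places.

Power ≈ 0.114

With n = 8: δ = d·√n = 0.26 × √8 = 0.7354. Critical value z_{0.025} = 1.960.
Revised power = Φ(δ − 1.960) + Φ(−δ − 1.960) = Φ(-1.225) + Φ(-2.695) = 0.1104 + 0.0035 = 0.1139.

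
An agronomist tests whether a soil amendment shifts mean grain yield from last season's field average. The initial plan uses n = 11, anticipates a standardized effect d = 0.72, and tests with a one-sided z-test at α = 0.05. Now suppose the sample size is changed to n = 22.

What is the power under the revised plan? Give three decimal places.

With n = 22: δ = d·√n = 0.72 × √22 = 3.3771. Critical value z_{0.05} = 1.645.
Revised power = Φ(δ − 1.645) = Φ(1.732) = 0.9584.

Power ≈ 0.958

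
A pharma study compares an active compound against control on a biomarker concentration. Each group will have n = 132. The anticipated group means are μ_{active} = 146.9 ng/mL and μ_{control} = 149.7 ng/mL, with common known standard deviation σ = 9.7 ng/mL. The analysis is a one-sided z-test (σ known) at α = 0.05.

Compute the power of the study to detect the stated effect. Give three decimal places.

Power ≈ 0.758

Standardized effect: d = |μ_{active} − μ_{control}| / σ = |146.9 − 149.7| / 9.7 = 0.2887
Noncentrality parameter: δ = d·√(n/2) = 0.2887 × √(132/2) = 2.3451
One-sided α = 0.05 → critical value z_{0.05} = 1.645.
Power = P(Z > 1.645 − δ) = Φ(0.700) = 0.7581.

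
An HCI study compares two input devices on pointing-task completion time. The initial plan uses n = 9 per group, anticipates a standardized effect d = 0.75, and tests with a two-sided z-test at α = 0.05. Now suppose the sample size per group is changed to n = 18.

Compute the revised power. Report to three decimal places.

Power ≈ 0.614

With n = 18 per group: δ = d·√(n/2) = 0.75 × √(18/2) = 2.2500. Critical value z_{0.025} = 1.960.
Revised power = Φ(δ − 1.960) + Φ(−δ − 1.960) = Φ(0.290) + Φ(-4.210) = 0.6141 + 0.0000 = 0.6141.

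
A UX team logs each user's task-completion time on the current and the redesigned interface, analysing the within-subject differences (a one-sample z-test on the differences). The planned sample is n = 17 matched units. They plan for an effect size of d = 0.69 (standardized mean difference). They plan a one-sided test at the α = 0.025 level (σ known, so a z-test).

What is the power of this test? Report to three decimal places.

Power ≈ 0.812

Noncentrality parameter: δ = d·√n = 0.69 × √17 = 2.8449
Critical value for a one-sided test at α = 0.025: z_α = 1.960.
Power = P(Z > 1.960 − δ) = Φ(0.885) = 0.8119.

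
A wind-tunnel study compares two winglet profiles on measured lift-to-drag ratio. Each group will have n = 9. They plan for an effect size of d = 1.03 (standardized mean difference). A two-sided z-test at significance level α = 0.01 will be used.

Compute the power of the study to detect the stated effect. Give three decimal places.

Power ≈ 0.348

Noncentrality parameter: δ = d·√(n/2) = 1.03 × √(9/2) = 2.1850
Critical value for a two-sided test at α = 0.01: z_{α/2} = 2.576.
Power = Φ(δ − 2.576) + Φ(−δ − 2.576) = Φ(-0.391) + Φ(-4.761) = 0.3479 + 0.0000 = 0.3479.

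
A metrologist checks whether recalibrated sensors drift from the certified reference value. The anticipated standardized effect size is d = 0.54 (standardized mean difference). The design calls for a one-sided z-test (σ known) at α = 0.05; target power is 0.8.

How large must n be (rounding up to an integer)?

n = 22

For power 0.8 need Φ(δ − z_{0.05}) = 0.8, so δ = z_{0.05} + z_{0.20} = 1.645 + 0.842 = 2.486.
δ = d·√n ⇒ n = (δ/d)² = (2.486 / 0.54)² = 21.20.
Round up to the next whole unit.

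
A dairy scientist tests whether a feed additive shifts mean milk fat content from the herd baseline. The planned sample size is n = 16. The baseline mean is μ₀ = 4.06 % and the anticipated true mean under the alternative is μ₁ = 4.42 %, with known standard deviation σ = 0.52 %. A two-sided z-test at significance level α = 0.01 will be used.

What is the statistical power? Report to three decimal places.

Standardized effect: d = |μ₁ − μ₀| / σ = |4.42 − 4.06| / 0.52 = 0.6923
Noncentrality parameter: δ = d·√n = 0.6923 × √16 = 2.7692
Critical value for a two-sided test at α = 0.01: z_{α/2} = 2.576.
Power = Φ(δ − 2.576) + Φ(−δ − 2.576) = Φ(0.193) + Φ(-5.345) = 0.5767 + 0.0000 = 0.5767.

Power ≈ 0.577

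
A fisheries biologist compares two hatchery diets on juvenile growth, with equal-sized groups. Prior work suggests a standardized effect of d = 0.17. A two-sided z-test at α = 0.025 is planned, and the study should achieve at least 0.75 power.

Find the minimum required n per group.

Set Φ(δ − 2.241) = 0.75; then δ − 2.241 = Φ⁻¹(0.75) = 0.674, giving δ = 2.916.
(Ignoring the negligible lower-tail rejection probability gives the usual closed-form inversion.)
δ = d·√(n/2) ⇒ n = 2(δ/d)² = 2 × (2.916 / 0.17)² = 588.40.
Round up to the next whole unit.

n = 589 per group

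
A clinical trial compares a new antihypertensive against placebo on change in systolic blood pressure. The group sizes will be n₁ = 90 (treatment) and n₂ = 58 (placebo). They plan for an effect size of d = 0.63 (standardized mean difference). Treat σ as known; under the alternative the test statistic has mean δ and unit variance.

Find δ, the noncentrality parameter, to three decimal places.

δ ≈ 3.741

The noncentrality parameter scales effect size by the design's sample-size factor: δ = d / √(1/n₁ + 1/n₂) = 0.63 / √(1/90 + 1/58) = 3.7415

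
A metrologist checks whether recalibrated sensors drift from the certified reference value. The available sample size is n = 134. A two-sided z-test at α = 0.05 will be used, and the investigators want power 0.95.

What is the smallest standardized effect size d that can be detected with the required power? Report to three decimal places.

d ≈ 0.311

Required noncentrality: δ = z_{0.025} + z_{0.05} = 1.960 + 1.645 = 3.605.
(The second rejection-region term Φ(−δ − z_{α/2}) is negligible and dropped.)
δ = d·√n ⇒ d = δ/√n = 3.605/√134 = 0.3114.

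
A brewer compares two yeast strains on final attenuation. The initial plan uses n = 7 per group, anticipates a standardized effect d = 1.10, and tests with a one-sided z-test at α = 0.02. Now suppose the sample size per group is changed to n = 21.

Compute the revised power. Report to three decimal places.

With n = 21 per group: δ = d·√(n/2) = 1.10 × √(21/2) = 3.5644. Critical value z_{0.02} = 2.054.
Revised power = P(Z > 2.054 − δ) = Φ(1.511) = 0.9346.

Power ≈ 0.935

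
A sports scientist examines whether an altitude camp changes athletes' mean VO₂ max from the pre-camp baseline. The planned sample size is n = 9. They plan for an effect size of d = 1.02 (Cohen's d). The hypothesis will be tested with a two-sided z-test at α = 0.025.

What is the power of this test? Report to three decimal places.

Noncentrality parameter: δ = d·√n = 1.02 × √9 = 3.0600
Critical value for a two-sided test at α = 0.025: z_{α/2} = 2.241.
Power = Φ(δ − 2.241) + Φ(−δ − 2.241) = Φ(0.819) + Φ(-5.301) = 0.7935 + 0.0000 = 0.7935.

Power ≈ 0.793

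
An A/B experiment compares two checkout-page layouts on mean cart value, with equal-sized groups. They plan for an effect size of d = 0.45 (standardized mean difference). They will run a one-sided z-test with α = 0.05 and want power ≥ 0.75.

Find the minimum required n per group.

Set Φ(δ − 1.645) = 0.75; then δ − 1.645 = Φ⁻¹(0.75) = 0.674, giving δ = 2.319.
δ = d·√(n/2) ⇒ n = 2(δ/d)² = 2 × (2.319 / 0.45)² = 53.13.
Rounding up, n = 54 per group.

n = 54 per group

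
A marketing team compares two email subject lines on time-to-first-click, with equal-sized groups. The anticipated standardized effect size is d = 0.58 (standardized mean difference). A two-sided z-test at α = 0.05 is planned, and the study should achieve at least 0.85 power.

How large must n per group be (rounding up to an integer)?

Set Φ(δ − 1.960) = 0.85; then δ − 1.960 = Φ⁻¹(0.85) = 1.036, giving δ = 2.996.
(For δ > 0 the lower-tail rejection region contributes negligibly to power, so the one-term inversion is standard.)
δ = d·√(n/2) ⇒ n = 2(δ/d)² = 2 × (2.996 / 0.58)² = 53.38.
Round up to the next whole unit.

n = 54 per group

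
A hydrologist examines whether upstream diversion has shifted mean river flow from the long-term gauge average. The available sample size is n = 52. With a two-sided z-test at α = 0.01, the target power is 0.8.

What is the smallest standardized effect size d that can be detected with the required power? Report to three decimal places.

Required noncentrality: δ = z_{0.005} + z_{0.20} = 2.576 + 0.842 = 3.417.
(The second rejection-region term Φ(−δ − z_{α/2}) is negligible and dropped.)
δ = d·√n ⇒ d = δ/√n = 3.417/√52 = 0.4739.

d ≈ 0.474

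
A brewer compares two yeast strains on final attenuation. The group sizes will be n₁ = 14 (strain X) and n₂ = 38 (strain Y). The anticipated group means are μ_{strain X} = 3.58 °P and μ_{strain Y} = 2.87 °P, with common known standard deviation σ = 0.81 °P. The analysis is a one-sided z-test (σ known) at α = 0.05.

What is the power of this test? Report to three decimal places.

Power ≈ 0.877

Standardized effect: d = |μ_{strain X} − μ_{strain Y}| / σ = |3.58 − 2.87| / 0.81 = 0.8765
Noncentrality parameter: δ = d / √(1/n₁ + 1/n₂) = 0.8765 / √(1/14 + 1/38) = 2.8037
One-sided α = 0.05 → critical value z_{0.05} = 1.645.
Power = Φ(δ − 1.645) = Φ(1.159) = 0.8767.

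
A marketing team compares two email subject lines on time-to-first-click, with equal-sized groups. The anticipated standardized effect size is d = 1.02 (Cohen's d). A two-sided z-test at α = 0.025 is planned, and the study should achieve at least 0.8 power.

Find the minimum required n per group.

For power 0.8 need Φ(δ − z_{0.0125}) = 0.8, so δ = z_{0.0125} + z_{0.20} = 2.241 + 0.842 = 3.083.
(Ignoring the negligible lower-tail rejection probability gives the usual closed-form inversion.)
δ = d·√(n/2) ⇒ n = 2(δ/d)² = 2 × (3.083 / 1.02)² = 18.27.
Round up to the next whole unit.

n = 19 per group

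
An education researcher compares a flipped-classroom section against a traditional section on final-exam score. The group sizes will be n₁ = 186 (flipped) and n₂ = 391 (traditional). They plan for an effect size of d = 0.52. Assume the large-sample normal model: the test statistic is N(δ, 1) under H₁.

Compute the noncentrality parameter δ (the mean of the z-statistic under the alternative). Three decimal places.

δ ≈ 5.838

δ = d / √(1/n₁ + 1/n₂) = 0.52 / √(1/186 + 1/391) = 5.8379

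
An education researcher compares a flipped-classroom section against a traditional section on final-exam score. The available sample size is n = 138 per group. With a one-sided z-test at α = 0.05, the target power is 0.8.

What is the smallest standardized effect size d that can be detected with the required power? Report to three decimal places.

d ≈ 0.299

Need Φ(δ − 1.645) = 0.8, so δ = 1.645 + 0.842 = 2.486.
δ = d·√(n/2) ⇒ d = δ/√(n/2) = 2.486/√(138/2) = 0.2993.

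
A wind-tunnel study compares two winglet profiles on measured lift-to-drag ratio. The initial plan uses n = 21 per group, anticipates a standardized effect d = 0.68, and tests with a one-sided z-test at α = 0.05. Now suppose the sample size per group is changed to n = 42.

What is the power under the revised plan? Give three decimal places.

Power ≈ 0.929

With n = 42 per group: δ = d·√(n/2) = 0.68 × √(42/2) = 3.1162. Critical value z_{0.05} = 1.645.
Revised power = P(Z > 1.645 − δ) = Φ(1.471) = 0.9294.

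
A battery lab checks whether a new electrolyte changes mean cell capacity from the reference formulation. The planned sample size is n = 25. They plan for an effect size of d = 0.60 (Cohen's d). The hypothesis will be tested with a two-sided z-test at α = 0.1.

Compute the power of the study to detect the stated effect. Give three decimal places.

Power ≈ 0.912

Noncentrality parameter: δ = d·√n = 0.60 × √25 = 3.0000
Critical value for a two-sided test at α = 0.1: z_{α/2} = 1.645.
Power = Φ(δ − 1.645) + Φ(−δ − 1.645) = Φ(1.355) + Φ(-4.645) = 0.9123 + 0.0000 = 0.9123.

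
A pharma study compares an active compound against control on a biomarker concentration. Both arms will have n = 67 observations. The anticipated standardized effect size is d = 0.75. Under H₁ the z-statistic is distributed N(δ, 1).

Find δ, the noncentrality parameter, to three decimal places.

δ ≈ 4.341

δ = d·√(n/2) = 0.75 × √(67/2) = 4.3409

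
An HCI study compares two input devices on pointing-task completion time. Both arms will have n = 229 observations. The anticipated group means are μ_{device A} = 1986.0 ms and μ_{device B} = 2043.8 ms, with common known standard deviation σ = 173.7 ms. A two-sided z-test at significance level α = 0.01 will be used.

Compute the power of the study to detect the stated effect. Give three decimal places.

Power ≈ 0.838

Standardized effect: d = |μ_{device A} − μ_{device B}| / σ = |1986.0 − 2043.8| / 173.7 = 0.3328
Noncentrality parameter: δ = d·√(n/2) = 0.3328 × √(229/2) = 3.5607
Critical value for a two-sided test at α = 0.01: z_{α/2} = 2.576.
Power = Φ(δ − 2.576) + Φ(−δ − 2.576) = Φ(0.985) + Φ(-6.136) = 0.8376 + 0.0000 = 0.8376.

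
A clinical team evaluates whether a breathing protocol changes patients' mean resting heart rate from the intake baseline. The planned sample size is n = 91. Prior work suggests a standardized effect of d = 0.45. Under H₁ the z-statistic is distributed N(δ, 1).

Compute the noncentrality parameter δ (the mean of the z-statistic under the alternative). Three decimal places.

δ = d·√n = 0.45 × √91 = 4.2927

δ ≈ 4.293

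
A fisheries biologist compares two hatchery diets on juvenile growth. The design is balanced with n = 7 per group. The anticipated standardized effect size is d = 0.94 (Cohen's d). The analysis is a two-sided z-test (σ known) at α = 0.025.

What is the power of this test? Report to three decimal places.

Noncentrality parameter: δ = d·√(n/2) = 0.94 × √(7/2) = 1.7586
Two-sided α = 0.025 → critical value z_{0.0125} = 2.241.
Power = Φ(δ − 2.241) + Φ(−δ − 2.241) = Φ(-0.483) + Φ(-4.000) = 0.3146 + 0.0000 = 0.3146.

Power ≈ 0.315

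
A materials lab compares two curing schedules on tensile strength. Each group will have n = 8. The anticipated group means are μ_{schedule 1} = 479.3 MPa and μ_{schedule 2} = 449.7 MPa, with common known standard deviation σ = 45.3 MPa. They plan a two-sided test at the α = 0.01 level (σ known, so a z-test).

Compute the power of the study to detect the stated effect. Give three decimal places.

Standardized effect: d = |μ_{schedule 1} − μ_{schedule 2}| / σ = |479.3 − 449.7| / 45.3 = 0.6534
Noncentrality parameter: δ = d·√(n/2) = 0.6534 × √(8/2) = 1.3068
Critical value for a two-sided test at α = 0.01: z_{α/2} = 2.576.
Power = Φ(δ − 2.576) + Φ(−δ − 2.576) = Φ(-1.269) + Φ(-3.883) = 0.1022 + 0.0001 = 0.1023.

Power ≈ 0.102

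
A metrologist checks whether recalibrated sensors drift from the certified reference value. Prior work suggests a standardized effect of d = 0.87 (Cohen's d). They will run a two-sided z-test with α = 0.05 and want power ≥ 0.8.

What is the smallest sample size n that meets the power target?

n = 11

For power 0.8 need Φ(δ − z_{0.025}) = 0.8, so δ = z_{0.025} + z_{0.20} = 1.960 + 0.842 = 2.802.
(Ignoring the negligible lower-tail rejection probability gives the usual closed-form inversion.)
δ = d·√n ⇒ n = (δ/d)² = (2.802 / 0.87)² = 10.37.
Round up to the next whole unit.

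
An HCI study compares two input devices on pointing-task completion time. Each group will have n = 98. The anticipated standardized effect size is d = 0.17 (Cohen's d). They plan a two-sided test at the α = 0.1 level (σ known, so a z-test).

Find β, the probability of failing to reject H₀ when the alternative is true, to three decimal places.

β ≈ 0.673

Noncentrality parameter: δ = d·√(n/2) = 0.17 × √(98/2) = 1.1900
Two-sided α = 0.1 → critical value z_{0.05} = 1.645.
Power = Φ(δ − 1.645) + Φ(−δ − 1.645) = Φ(-0.455) + Φ(-2.835) = 0.3246 + 0.0023 = 0.3269.
Type II error: β = 1 − power = 1 − 0.3269 = 0.6731.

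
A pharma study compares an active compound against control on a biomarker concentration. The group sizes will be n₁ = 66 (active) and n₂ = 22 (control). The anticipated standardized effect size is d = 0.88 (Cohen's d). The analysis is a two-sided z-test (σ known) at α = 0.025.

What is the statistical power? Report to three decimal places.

Noncentrality parameter: δ = d / √(1/n₁ + 1/n₂) = 0.88 / √(1/66 + 1/22) = 3.5746
Critical value for a two-sided test at α = 0.025: z_{α/2} = 2.241.
Power = Φ(δ − 2.241) + Φ(−δ − 2.241) = Φ(1.333) + Φ(-5.816) = 0.9088 + 0.0000 = 0.9088.

Power ≈ 0.909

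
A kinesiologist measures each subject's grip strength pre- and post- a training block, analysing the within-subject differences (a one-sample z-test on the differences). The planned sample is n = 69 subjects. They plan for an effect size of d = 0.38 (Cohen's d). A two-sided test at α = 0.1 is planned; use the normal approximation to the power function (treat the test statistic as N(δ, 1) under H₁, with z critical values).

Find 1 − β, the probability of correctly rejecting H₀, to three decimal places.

Noncentrality parameter: δ = d·√n = 0.38 × √69 = 3.1565
Critical value for a two-sided test at α = 0.1: z_{α/2} = 1.645.
Power = Φ(δ − 1.645) + Φ(−δ − 1.645) = Φ(1.512) + Φ(-4.801) = 0.9347 + 0.0000 = 0.9347.

Power ≈ 0.935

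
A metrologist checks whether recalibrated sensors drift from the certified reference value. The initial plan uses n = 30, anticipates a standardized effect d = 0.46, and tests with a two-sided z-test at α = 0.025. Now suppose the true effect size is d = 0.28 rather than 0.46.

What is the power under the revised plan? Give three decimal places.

Power ≈ 0.240

With d = 0.28: δ = d·√n = 0.28 × √30 = 1.5336. Critical value z_{0.0125} = 2.241.
Revised power = Φ(δ − 2.241) + Φ(−δ − 2.241) = Φ(-0.708) + Φ(-3.775) = 0.2395 + 0.0001 = 0.2396.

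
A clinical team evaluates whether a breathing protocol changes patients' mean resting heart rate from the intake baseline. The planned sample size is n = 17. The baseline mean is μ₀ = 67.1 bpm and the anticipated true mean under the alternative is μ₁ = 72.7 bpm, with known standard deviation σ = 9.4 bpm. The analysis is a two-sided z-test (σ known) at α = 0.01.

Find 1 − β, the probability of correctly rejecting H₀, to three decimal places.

Standardized effect: d = |μ₁ − μ₀| / σ = |72.7 − 67.1| / 9.4 = 0.5957
Noncentrality parameter: δ = d·√n = 0.5957 × √17 = 2.4563
Two-sided α = 0.01 → critical value z_{0.005} = 2.576.
Power = Φ(δ − 2.576) + Φ(−δ − 2.576) = Φ(-0.120) + Φ(-5.032) = 0.4524 + 0.0000 = 0.4524.

Power ≈ 0.452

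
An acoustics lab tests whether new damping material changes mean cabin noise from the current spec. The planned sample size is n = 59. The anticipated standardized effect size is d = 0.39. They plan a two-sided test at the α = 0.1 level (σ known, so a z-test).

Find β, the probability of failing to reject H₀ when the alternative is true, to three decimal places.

β ≈ 0.088

Noncentrality parameter: δ = d·√n = 0.39 × √59 = 2.9956
Two-sided α = 0.1 → critical value z_{0.05} = 1.645.
Power = Φ(δ − 1.645) + Φ(−δ − 1.645) = Φ(1.351) + Φ(-4.641) = 0.9116 + 0.0000 = 0.9116.
Type II error: β = 1 − power = 1 − 0.9116 = 0.0884.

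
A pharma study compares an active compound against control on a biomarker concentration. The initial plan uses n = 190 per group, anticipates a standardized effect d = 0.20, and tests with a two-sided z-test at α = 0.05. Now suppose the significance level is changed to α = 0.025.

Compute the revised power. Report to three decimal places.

δ = d·√(n/2) = 0.20 × √(190/2) = 1.9494 (unchanged). New critical value: z_{0.0125} = 2.241.
Revised power = Φ(δ − 2.241) + Φ(−δ − 2.241) = Φ(-0.292) + Φ(-4.191) = 0.3851 + 0.0000 = 0.3851.

Power ≈ 0.385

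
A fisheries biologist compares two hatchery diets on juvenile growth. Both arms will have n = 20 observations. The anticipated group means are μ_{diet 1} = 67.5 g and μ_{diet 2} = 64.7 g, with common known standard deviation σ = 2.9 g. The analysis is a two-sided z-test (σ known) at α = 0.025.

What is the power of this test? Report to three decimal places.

Standardized effect: d = |μ_{diet 1} − μ_{diet 2}| / σ = |67.5 − 64.7| / 2.9 = 0.9655
Noncentrality parameter: δ = d·√(n/2) = 0.9655 × √(20/2) = 3.0532
Two-sided α = 0.025 → critical value z_{0.0125} = 2.241.
Power = Φ(δ − 2.241) + Φ(−δ − 2.241) = Φ(0.812) + Φ(-5.295) = 0.7916 + 0.0000 = 0.7916.

Power ≈ 0.792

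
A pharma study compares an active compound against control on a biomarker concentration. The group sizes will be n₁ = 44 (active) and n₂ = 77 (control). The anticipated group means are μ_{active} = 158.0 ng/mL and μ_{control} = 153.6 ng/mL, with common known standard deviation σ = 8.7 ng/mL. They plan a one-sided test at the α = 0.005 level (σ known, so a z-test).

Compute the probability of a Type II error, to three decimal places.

β ≈ 0.460

Standardized effect: d = |μ_{active} − μ_{control}| / σ = |158.0 − 153.6| / 8.7 = 0.5057
Noncentrality parameter: δ = d / √(1/n₁ + 1/n₂) = 0.5057 / √(1/44 + 1/77) = 2.6762
Critical value for a one-sided test at α = 0.005: z_α = 2.576.
Power = Φ(δ − 2.576) = Φ(0.100) = 0.5400.
Type II error: β = 1 − power = 1 − 0.5400 = 0.4600.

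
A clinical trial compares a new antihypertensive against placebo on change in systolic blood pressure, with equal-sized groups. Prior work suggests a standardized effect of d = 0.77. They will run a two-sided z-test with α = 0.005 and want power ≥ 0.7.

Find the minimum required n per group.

n = 38 per group

For power 0.7 need Φ(δ − z_{0.0025}) = 0.7, so δ = z_{0.0025} + z_{0.30} = 2.807 + 0.524 = 3.331.
(Ignoring the negligible lower-tail rejection probability gives the usual closed-form inversion.)
δ = d·√(n/2) ⇒ n = 2(δ/d)² = 2 × (3.331 / 0.77)² = 37.44.
Round up to the next whole unit.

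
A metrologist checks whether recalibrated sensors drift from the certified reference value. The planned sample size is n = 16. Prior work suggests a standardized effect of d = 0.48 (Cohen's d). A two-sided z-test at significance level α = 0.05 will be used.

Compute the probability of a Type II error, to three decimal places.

Noncentrality parameter: δ = d·√n = 0.48 × √16 = 1.9200
Two-sided α = 0.05 → critical value z_{0.025} = 1.960.
Power = Φ(δ − 1.960) + Φ(−δ − 1.960) = Φ(-0.040) + Φ(-3.880) = 0.4841 + 0.0001 = 0.4841.
Type II error: β = 1 − power = 1 − 0.4841 = 0.5159.

β ≈ 0.516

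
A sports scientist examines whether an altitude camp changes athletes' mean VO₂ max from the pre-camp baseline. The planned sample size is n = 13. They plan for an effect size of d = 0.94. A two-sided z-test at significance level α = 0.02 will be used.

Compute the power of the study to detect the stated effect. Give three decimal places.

Power ≈ 0.856

Noncentrality parameter: δ = d·√n = 0.94 × √13 = 3.3892
Two-sided α = 0.02 → critical value z_{0.01} = 2.326.
Power = Φ(δ − 2.326) + Φ(−δ − 2.326) = Φ(1.063) + Φ(-5.716) = 0.8561 + 0.0000 = 0.8561.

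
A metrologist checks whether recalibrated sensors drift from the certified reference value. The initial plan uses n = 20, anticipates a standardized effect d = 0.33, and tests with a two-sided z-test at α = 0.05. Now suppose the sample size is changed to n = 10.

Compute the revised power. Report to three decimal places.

Power ≈ 0.181

With n = 10: δ = d·√n = 0.33 × √10 = 1.0436. Critical value z_{0.025} = 1.960.
Revised power = Φ(δ − 1.960) + Φ(−δ − 1.960) = Φ(-0.916) + Φ(-3.004) = 0.1797 + 0.0013 = 0.1811.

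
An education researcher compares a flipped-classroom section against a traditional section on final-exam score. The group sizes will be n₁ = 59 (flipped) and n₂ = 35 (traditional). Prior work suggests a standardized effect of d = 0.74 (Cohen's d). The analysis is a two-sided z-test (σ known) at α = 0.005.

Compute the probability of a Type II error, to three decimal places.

β ≈ 0.254

Noncentrality parameter: λ = d / √(1/n₁ + 1/n₂) = 0.74 / √(1/59 + 1/35) = 3.4684
Critical value for a two-sided test at α = 0.005: z_{α/2} = 2.807.
Power = Φ(λ − 2.807) + Φ(−λ − 2.807) = Φ(0.661) + Φ(-6.275) = 0.7458 + 0.0000 = 0.7458.
Type II error: β = 1 − power = 1 − 0.7458 = 0.2542.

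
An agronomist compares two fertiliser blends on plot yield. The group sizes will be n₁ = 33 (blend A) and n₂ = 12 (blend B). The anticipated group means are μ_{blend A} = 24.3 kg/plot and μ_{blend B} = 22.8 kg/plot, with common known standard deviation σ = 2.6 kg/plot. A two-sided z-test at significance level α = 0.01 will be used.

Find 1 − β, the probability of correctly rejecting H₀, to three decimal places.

Power ≈ 0.194

Standardized effect: d = |μ_{blend A} − μ_{blend B}| / σ = |24.3 − 22.8| / 2.6 = 0.5769
Noncentrality parameter: δ = d / √(1/n₁ + 1/n₂) = 0.5769 / √(1/33 + 1/12) = 1.7114
Critical value for a two-sided test at α = 0.01: z_{α/2} = 2.576.
Power = Φ(δ − 2.576) + Φ(−δ − 2.576) = Φ(-0.864) + Φ(-4.287) = 0.1937 + 0.0000 = 0.1937.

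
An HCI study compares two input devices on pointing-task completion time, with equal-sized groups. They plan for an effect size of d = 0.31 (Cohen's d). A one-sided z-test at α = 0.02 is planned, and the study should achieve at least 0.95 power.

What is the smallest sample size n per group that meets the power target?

n = 285 per group

For power 0.95 need Φ(δ − z_{0.02}) = 0.95, so δ = z_{0.02} + z_{0.05} = 2.054 + 1.645 = 3.699.
δ = d·√(n/2) ⇒ n = 2(δ/d)² = 2 × (3.699 / 0.31)² = 284.70.
Rounding up, n = 285 per group.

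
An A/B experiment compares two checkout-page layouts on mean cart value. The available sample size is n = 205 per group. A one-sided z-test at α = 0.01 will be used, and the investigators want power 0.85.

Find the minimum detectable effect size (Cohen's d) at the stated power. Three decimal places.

d ≈ 0.332

Need Φ(δ − 2.326) = 0.85, so δ = 2.326 + 1.036 = 3.363.
δ = d·√(n/2) ⇒ d = δ/√(n/2) = 3.363/√(205/2) = 0.3322.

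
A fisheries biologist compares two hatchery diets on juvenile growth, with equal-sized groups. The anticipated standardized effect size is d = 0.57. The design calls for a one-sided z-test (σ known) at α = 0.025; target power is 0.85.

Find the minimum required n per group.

For power 0.85 need Φ(δ − z_{0.025}) = 0.85, so δ = z_{0.025} + z_{0.15} = 1.960 + 1.036 = 2.996.
δ = d·√(n/2) ⇒ n = 2(δ/d)² = 2 × (2.996 / 0.57)² = 55.27.
Rounding up, n = 56 per group.

n = 56 per group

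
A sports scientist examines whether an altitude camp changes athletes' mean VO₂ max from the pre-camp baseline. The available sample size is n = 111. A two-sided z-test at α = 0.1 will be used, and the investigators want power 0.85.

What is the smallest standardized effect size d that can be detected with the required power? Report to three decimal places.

Required noncentrality: δ = z_{0.05} + z_{0.15} = 1.645 + 1.036 = 2.681.
(The second rejection-region term Φ(−δ − z_{α/2}) is negligible and dropped.)
δ = d·√n ⇒ d = δ/√n = 2.681/√111 = 0.2545.

d ≈ 0.254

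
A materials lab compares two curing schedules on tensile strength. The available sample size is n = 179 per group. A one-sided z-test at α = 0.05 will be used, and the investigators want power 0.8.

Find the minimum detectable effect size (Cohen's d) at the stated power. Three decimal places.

Need Φ(δ − 1.645) = 0.8, so δ = 1.645 + 0.842 = 2.486.
δ = d·√(n/2) ⇒ d = δ/√(n/2) = 2.486/√(179/2) = 0.2628.

d ≈ 0.263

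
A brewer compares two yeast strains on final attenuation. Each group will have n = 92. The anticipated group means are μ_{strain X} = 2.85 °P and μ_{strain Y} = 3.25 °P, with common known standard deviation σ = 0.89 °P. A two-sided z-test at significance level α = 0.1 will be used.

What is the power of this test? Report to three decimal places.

Standardized effect: d = |μ_{strain X} − μ_{strain Y}| / σ = |2.85 − 3.25| / 0.89 = 0.4494
Noncentrality parameter: δ = d·√(n/2) = 0.4494 × √(92/2) = 3.0482
Critical value for a two-sided test at α = 0.1: z_{α/2} = 1.645.
Power = Φ(δ − 1.645) + Φ(−δ − 1.645) = Φ(1.403) + Φ(-4.693) = 0.9197 + 0.0000 = 0.9198.

Power ≈ 0.920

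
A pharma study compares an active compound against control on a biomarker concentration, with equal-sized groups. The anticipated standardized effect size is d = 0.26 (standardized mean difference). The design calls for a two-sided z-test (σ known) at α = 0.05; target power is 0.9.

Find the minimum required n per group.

n = 311 per group

Set Φ(δ − 1.960) = 0.9; then δ − 1.960 = Φ⁻¹(0.9) = 1.282, giving δ = 3.242.
(For δ > 0 the lower-tail rejection region contributes negligibly to power, so the one-term inversion is standard.)
δ = d·√(n/2) ⇒ n = 2(δ/d)² = 2 × (3.242 / 0.26)² = 310.87.
Rounding up, n = 311 per group.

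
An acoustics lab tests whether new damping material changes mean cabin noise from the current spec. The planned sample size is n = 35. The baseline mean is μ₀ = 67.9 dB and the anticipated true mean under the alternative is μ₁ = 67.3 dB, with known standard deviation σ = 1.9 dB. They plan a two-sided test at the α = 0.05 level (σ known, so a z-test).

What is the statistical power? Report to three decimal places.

Standardized effect: d = |μ₁ − μ₀| / σ = |67.3 − 67.9| / 1.9 = 0.3158
Noncentrality parameter: δ = d·√n = 0.3158 × √35 = 1.8682
Critical value for a two-sided test at α = 0.05: z_{α/2} = 1.960.
Power = Φ(δ − 1.960) + Φ(−δ − 1.960) = Φ(-0.092) + Φ(-3.828) = 0.4635 + 0.0001 = 0.4635.

Power ≈ 0.464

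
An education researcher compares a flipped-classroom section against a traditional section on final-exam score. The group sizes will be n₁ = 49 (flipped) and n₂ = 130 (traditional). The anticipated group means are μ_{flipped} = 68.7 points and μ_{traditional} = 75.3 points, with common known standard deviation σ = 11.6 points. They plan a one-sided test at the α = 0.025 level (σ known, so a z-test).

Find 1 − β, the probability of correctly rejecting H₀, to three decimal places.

Standardized effect: d = |μ_{flipped} − μ_{traditional}| / σ = |68.7 − 75.3| / 11.6 = 0.5690
Noncentrality parameter: δ = d / √(1/n₁ + 1/n₂) = 0.5690 / √(1/49 + 1/130) = 3.3941
One-sided α = 0.025 → critical value z_{0.025} = 1.960.
Power = Φ(δ − 1.960) = Φ(1.434) = 0.9242.

Power ≈ 0.924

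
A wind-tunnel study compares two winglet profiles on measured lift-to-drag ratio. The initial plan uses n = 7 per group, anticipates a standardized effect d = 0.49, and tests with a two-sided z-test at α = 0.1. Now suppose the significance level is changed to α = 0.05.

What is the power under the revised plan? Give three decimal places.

Power ≈ 0.150

δ = d·√(n/2) = 0.49 × √(7/2) = 0.9167 (unchanged). New critical value: z_{0.025} = 1.960.
Revised power = Φ(δ − 1.960) + Φ(−δ − 1.960) = Φ(-1.043) + Φ(-2.877) = 0.1484 + 0.0020 = 0.1504.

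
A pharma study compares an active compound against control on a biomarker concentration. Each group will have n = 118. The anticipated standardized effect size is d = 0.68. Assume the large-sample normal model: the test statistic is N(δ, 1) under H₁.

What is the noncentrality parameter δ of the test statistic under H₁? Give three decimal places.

δ ≈ 5.223

δ = d·√(n/2) = 0.68 × √(118/2) = 5.2232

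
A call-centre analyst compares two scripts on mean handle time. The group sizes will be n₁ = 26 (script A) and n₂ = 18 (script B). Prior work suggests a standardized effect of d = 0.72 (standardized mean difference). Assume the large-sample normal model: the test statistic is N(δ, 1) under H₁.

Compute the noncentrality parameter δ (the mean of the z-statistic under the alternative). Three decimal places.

δ = d / √(1/n₁ + 1/n₂) = 0.72 / √(1/26 + 1/18) = 2.3482

δ ≈ 2.348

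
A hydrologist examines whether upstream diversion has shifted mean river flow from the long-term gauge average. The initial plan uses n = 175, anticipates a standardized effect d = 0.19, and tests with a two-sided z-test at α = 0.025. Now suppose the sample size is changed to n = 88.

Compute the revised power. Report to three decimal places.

Power ≈ 0.323

With n = 88: δ = d·√n = 0.19 × √88 = 1.7824. Critical value z_{0.0125} = 2.241.
Revised power = Φ(δ − 2.241) + Φ(−δ − 2.241) = Φ(-0.459) + Φ(-4.024) = 0.3231 + 0.0000 = 0.3231.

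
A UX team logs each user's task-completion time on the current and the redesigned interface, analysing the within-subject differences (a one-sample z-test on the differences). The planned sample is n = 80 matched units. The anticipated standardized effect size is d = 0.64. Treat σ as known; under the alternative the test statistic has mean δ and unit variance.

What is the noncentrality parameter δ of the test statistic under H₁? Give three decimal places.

δ ≈ 5.724

δ = d·√n = 0.64 × √80 = 5.7243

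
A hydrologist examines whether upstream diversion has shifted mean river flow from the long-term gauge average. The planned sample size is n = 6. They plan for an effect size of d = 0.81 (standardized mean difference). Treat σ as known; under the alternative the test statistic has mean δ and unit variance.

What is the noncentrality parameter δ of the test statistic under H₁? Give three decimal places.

δ ≈ 1.984

The noncentrality parameter scales effect size by the design's sample-size factor: δ = d·√n = 0.81 × √6 = 1.9841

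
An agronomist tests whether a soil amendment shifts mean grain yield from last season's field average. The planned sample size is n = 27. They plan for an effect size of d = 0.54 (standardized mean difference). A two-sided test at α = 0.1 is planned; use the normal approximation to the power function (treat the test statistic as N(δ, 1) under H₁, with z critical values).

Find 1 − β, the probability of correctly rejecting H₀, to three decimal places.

Power ≈ 0.877

Noncentrality parameter: δ = d·√n = 0.54 × √27 = 2.8059
Two-sided α = 0.1 → critical value z_{0.05} = 1.645.
Power = Φ(δ − 1.645) + Φ(−δ − 1.645) = Φ(1.161) + Φ(-4.451) = 0.8772 + 0.0000 = 0.8772.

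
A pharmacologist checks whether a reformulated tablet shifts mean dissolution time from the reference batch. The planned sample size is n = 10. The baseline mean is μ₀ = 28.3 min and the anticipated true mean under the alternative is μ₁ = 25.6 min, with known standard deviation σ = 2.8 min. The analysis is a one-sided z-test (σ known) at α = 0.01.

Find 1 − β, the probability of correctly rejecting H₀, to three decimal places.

Power ≈ 0.765

Standardized effect: d = |μ₁ − μ₀| / σ = |25.6 − 28.3| / 2.8 = 0.9643
Noncentrality parameter: λ = d·√n = 0.9643 × √10 = 3.0493
One-sided α = 0.01 → critical value z_{0.01} = 2.326.
Power = P(Z > 2.326 − λ) = Φ(0.723) = 0.7652.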